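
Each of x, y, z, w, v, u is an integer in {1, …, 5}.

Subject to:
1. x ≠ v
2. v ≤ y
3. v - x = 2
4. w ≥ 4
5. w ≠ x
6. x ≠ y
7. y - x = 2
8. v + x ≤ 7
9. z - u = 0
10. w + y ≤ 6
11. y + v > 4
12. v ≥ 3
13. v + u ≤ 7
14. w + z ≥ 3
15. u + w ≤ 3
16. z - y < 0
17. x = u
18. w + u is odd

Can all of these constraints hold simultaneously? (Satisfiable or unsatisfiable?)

Unsatisfiable

From constraint 4: w ≥ 4. From constraints 2 and 12: y ≥ v ≥ 3. Hence w + y ≥ 7. But constraint 10 requires w + y ≤ 6, and 6 < 7. Contradiction.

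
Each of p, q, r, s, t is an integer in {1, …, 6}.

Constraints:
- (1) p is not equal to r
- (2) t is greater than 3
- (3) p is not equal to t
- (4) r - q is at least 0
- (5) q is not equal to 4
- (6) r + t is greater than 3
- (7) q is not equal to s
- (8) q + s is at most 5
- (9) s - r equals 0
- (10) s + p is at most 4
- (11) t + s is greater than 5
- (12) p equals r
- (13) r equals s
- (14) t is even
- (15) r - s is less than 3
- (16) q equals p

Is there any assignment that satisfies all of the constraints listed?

Unsatisfiable

From constraints 12, 13, and 16, q = p = r = s, so q = s. But constraint 7 says q ≠ s. Contradiction.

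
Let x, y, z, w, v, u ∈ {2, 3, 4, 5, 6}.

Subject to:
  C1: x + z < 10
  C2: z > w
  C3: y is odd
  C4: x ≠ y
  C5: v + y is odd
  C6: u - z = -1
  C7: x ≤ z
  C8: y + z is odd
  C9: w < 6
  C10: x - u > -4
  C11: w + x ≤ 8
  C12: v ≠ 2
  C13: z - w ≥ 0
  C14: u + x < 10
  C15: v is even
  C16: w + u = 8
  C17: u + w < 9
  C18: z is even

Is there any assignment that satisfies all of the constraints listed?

Try x = 2, y = 3, z = 6, w = 3, v = 4, u = 5.
Check constraint 1: x + z = 8; constraint 6: u - z = -1. The remaining constraints are straightforward to verify.

Satisfiable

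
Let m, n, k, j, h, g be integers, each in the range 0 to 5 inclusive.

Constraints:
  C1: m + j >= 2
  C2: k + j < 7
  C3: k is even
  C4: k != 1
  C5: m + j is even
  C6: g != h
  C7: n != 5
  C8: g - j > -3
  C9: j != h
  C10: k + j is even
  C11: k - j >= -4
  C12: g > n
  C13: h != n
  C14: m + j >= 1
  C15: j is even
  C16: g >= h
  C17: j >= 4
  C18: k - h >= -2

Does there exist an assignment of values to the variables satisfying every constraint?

Take m = 0, n = 1, k = 0, j = 4, h = 0, g = 4. Then constraint 1: m + j = 4; constraint 2: k + j = 4, and every other listed constraint is also met.

Satisfiable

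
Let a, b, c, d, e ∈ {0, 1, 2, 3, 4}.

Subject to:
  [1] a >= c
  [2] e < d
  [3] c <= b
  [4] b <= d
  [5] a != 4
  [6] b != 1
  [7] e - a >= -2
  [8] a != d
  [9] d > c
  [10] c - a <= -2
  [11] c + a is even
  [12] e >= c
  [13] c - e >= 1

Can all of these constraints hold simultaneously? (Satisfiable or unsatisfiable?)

Constraints 7, 10, and 13 give e − a ≥ -2, a − c ≥ 2, c − e ≥ 1.
Adding all 3 inequalities: the left sides telescope to 0, and the right sides sum to (-2) + 2 + 1 = 1. So 0 ≥ 1, which is false.

Unsatisfiable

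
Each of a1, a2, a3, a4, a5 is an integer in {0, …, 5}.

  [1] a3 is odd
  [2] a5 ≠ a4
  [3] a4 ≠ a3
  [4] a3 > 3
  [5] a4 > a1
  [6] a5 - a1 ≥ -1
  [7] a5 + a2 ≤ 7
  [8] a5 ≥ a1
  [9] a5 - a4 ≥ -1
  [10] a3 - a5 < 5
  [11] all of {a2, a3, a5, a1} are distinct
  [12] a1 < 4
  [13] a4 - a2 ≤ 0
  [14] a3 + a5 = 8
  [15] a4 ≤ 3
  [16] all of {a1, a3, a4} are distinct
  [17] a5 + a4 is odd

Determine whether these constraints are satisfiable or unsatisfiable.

Try a1 = 1, a2 = 4, a3 = 5, a4 = 2, a5 = 3.
Check constraint 6: a5 - a1 = 2; constraint 7: a5 + a2 = 7. The remaining constraints are straightforward to verify.

Satisfiable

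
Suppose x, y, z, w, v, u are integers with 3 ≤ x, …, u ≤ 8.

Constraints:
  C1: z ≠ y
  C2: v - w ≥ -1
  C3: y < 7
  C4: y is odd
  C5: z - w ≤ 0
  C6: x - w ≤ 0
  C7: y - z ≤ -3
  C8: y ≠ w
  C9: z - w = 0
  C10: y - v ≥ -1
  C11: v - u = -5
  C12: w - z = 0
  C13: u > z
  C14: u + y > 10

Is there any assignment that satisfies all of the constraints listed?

Constraints 2, 5, 7, and 10 give v − w ≥ -1, w − z ≥ 0, z − y ≥ 3, y − v ≥ -1.
Adding all 4 inequalities: the left sides telescope to 0, and the right sides sum to (-1) + 0 + 3 + (-1) = 1. So 0 ≥ 1, which is false.

Unsatisfiable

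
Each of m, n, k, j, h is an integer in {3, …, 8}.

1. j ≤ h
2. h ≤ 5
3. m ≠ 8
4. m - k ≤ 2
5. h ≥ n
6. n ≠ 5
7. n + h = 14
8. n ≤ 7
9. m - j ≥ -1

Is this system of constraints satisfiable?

From constraint 8: n ≤ 7. From constraint 2: h ≤ 5. Hence n + h ≤ 12. But constraint 7 requires n + h = 14, and 14 > 12. Contradiction.

Unsatisfiable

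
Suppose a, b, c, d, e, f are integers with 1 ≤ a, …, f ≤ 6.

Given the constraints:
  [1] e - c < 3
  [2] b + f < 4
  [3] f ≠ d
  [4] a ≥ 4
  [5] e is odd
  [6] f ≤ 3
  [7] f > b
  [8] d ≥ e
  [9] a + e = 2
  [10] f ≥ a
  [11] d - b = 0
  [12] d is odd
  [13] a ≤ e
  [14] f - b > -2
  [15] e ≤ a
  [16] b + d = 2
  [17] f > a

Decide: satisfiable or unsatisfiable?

Unsatisfiable

From constraints 4 and 10: f ≥ a and a ≥ 4, so f ≥ 4. From constraint 6: f ≤ 3. But 3 < 4, so no value of f works.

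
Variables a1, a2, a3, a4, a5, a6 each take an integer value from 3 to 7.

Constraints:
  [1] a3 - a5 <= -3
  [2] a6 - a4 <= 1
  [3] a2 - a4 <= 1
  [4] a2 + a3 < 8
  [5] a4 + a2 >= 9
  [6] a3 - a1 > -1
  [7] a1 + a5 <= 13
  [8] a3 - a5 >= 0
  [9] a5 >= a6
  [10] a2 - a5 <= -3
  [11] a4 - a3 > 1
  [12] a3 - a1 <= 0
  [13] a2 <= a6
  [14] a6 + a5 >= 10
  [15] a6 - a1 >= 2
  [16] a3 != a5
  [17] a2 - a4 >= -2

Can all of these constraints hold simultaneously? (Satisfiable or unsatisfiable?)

Unsatisfiable

Constraints 2, 8, 10, 12, 15, and 17 give a5 − a2 ≥ 3, a2 − a4 ≥ -2, a4 − a6 ≥ -1, a6 − a1 ≥ 2, a1 − a3 ≥ 0, a3 − a5 ≥ 0.
Adding all 6 inequalities: the left sides telescope to 0, and the right sides sum to 3 + (-2) + (-1) + 2 + 0 + 0 = 2. So 0 ≥ 2, which is false.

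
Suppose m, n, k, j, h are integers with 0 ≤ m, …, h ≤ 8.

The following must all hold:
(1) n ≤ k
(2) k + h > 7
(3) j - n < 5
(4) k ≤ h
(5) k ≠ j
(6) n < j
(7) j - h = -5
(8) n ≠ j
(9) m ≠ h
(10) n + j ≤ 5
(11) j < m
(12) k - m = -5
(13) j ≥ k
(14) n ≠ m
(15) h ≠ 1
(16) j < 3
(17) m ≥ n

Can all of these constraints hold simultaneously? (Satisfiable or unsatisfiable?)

The assignment m = 6, n = 0, k = 1, j = 2, h = 7 works:
  constraint 2 holds since k + h = 8.
  constraint 3 holds since j - n = 2.
  constraint 7 holds since j - h = -5.
The rest check out directly.

Satisfiable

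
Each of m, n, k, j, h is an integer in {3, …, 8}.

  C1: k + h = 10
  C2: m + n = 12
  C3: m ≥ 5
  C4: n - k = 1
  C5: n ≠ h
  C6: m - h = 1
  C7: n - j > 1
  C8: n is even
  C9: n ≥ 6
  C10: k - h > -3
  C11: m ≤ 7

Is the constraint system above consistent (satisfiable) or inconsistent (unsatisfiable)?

Satisfiable

One satisfying assignment is m = 6, n = 6, k = 5, j = 3, h = 5.
For the less obvious constraints — constraint 1: k + h = 10; constraint 2: m + n = 12; constraint 4: n - k = 1 — and the others hold by inspection.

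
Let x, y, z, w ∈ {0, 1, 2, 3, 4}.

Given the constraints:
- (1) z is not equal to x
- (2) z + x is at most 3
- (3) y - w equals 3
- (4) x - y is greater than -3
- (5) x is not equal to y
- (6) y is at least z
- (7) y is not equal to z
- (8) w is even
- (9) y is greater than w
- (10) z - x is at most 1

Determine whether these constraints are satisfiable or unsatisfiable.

Satisfiable

Try x = 1, y = 3, z = 0, w = 0.
Check constraint 2: z + x = 1; constraint 3: y - w = 3; constraint 4: x - y = -2. The remaining constraints are straightforward to verify.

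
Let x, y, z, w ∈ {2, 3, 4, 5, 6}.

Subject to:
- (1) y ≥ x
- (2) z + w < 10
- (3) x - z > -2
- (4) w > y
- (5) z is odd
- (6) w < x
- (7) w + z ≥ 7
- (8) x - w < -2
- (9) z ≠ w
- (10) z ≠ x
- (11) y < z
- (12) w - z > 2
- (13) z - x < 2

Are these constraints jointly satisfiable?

Unsatisfiable

Constraints 1, 4, and 6 give x ≤ y, y < w, w < x. Chaining: x ≤ y < w < x, which forces x < x — impossible.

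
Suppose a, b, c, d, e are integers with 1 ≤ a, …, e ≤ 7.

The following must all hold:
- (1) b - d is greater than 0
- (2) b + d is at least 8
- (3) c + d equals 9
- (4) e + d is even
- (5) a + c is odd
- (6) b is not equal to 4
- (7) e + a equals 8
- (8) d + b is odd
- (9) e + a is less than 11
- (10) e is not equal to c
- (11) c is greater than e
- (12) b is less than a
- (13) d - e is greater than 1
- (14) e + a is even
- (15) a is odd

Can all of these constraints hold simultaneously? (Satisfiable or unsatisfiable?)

One satisfying assignment is a = 7, b = 6, c = 6, d = 3, e = 1.
For the less obvious constraints — constraint 1: b - d = 3; constraint 2: b + d = 9 — and the others hold by inspection.

Satisfiable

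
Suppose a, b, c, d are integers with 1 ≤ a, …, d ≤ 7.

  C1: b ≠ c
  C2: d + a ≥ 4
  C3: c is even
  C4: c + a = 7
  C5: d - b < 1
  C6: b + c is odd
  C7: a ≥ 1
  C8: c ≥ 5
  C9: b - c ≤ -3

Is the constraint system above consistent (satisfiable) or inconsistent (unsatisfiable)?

Satisfiable

Try a = 1, b = 3, c = 6, d = 3.
Check constraint 2: d + a = 4; constraint 4: c + a = 7. The remaining constraints are straightforward to verify.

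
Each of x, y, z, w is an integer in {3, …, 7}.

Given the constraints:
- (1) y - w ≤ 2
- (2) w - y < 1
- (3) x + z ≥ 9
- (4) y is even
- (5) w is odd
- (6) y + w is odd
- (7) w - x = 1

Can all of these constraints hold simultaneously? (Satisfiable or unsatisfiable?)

Take x = 4, y = 6, z = 5, w = 5. Then constraint 1: y - w = 1; constraint 2: w - y = -1, and every other listed constraint is also met.

Satisfiable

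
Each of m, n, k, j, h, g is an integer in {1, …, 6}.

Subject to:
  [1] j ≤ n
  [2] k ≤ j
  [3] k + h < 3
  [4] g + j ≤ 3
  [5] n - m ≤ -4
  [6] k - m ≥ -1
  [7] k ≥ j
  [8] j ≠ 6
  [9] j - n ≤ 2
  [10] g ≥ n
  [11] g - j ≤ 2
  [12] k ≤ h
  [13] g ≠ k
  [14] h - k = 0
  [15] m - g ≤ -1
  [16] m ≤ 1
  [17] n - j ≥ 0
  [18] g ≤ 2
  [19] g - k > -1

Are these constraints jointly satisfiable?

Constraints 5, 9, 11, and 15 give g − m ≥ 1, m − n ≥ 4, n − j ≥ -2, j − g ≥ -2.
Adding all 4 inequalities: the left sides telescope to 0, and the right sides sum to 1 + 4 + (-2) + (-2) = 1. So 0 ≥ 1, which is false.

Unsatisfiable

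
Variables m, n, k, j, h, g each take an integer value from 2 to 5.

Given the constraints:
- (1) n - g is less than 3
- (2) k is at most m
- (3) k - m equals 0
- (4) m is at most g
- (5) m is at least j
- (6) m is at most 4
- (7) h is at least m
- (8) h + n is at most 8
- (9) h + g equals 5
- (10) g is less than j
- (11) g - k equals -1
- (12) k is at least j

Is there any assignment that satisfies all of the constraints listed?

Constraints 2, 4, 10, and 12 give m ≤ g, g < j, j ≤ k, k ≤ m. Chaining: m ≤ g < j ≤ k ≤ m, which forces m < m — impossible.

Unsatisfiable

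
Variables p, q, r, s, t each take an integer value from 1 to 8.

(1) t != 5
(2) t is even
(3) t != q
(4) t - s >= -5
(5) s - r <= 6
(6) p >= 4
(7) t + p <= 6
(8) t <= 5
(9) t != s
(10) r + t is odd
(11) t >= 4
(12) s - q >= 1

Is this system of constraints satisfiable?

From constraint 11: t ≥ 4. From constraint 6: p ≥ 4. Hence t + p ≥ 8. But constraint 7 requires t + p ≤ 6, and 6 < 8. Contradiction.

Unsatisfiable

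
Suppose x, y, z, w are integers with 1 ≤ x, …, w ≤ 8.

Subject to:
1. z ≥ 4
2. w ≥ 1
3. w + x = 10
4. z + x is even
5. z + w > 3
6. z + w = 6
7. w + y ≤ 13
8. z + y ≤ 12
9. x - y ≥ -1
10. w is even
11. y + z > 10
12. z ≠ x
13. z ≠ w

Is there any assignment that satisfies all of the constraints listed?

One satisfying assignment is x = 8, y = 8, z = 4, w = 2.
For the less obvious constraints — constraint 3: w + x = 10; constraint 5: z + w = 6 — and the others hold by inspection.

Satisfiable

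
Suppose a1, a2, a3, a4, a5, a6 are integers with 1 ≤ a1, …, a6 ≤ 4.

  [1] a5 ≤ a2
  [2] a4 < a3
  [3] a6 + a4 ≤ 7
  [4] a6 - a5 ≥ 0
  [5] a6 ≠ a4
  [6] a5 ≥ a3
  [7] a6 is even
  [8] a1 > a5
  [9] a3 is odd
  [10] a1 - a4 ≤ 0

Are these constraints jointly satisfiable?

Constraints 2, 6, 8, and 10 give a3 ≤ a5, a5 < a1, a1 ≤ a4, a4 < a3. Chaining: a3 ≤ a5 < a1 ≤ a4 < a3, which forces a3 < a3 — impossible.

Unsatisfiable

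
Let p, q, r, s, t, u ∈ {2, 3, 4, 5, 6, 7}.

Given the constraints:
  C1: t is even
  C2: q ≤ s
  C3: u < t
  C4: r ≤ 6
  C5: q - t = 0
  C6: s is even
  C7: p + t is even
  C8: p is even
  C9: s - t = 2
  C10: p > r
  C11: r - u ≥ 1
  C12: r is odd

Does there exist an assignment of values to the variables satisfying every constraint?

Satisfiable

One satisfying assignment is p = 4, q = 4, r = 3, s = 6, t = 4, u = 2.
For the less obvious constraints — constraint 5: q - t = 0; constraint 9: s - t = 2; constraint 11: r - u = 1 — and the others hold by inspection.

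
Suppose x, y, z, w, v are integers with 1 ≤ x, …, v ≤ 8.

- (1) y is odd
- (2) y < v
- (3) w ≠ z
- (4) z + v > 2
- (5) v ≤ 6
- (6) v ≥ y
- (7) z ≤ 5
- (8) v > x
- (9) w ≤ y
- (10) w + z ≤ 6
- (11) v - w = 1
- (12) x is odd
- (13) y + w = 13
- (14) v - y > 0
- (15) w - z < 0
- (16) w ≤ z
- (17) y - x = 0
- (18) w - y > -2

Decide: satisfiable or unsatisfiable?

From constraints 5 and 6: y ≤ v ≤ 6. From constraints 7 and 16: w ≤ z ≤ 5. Hence y + w ≤ 11. But constraint 13 requires y + w = 13, and 13 > 11. Contradiction.

Unsatisfiable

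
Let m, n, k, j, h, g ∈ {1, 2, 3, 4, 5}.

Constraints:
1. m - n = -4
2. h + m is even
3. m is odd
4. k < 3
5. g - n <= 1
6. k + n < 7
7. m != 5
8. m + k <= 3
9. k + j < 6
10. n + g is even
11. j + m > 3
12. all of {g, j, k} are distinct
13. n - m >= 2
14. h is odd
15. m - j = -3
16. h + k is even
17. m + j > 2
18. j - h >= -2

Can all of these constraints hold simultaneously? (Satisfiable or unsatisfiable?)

Setting (m, n, k, j, h, g) = (1, 5, 1, 4, 3, 5) satisfies everything: constraint 1: m - n = -4; constraint 5: g - n = 0, and the others follow.

Satisfiable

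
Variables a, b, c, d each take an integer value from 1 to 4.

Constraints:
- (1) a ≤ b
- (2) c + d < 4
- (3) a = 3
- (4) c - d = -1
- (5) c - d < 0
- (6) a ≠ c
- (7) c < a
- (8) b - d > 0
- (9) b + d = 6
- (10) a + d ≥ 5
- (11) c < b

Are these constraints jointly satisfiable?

One satisfying assignment is a = 3, b = 4, c = 1, d = 2.
For the less obvious constraints — constraint 2: c + d = 3; constraint 4: c - d = -1; constraint 5: c - d = -1 — and the others hold by inspection.

Satisfiable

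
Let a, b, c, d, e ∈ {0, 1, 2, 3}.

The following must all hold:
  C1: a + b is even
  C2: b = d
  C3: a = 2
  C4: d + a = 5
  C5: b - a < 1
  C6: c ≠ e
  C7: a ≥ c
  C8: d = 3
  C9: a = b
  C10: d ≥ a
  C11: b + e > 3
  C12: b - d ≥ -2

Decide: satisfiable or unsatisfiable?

Constraint 3 fixes a = 2 and constraint 8 fixes d = 3. Constraints 2 and 9 give a = b = d, so a = d. But 2 ≠ 3 — contradiction.

Unsatisfiable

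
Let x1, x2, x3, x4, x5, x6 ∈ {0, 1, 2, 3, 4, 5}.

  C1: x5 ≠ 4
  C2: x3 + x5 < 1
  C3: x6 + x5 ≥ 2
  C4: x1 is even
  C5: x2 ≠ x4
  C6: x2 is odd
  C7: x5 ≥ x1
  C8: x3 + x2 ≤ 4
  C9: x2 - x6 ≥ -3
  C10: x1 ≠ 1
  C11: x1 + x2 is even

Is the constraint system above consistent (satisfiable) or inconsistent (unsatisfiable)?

Unsatisfiable

Constraint 4 makes x1 even and constraint 6 makes x2 odd, so x1 + x2 must be odd. Constraint 11 says x1 + x2 is even — contradiction.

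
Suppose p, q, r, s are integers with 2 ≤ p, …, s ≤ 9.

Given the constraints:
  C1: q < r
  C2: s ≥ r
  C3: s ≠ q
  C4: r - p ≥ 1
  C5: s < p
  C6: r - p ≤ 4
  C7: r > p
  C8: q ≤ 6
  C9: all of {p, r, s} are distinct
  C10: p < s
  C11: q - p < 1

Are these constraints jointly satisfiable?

Constraints 2, 5, and 7 give r ≤ s, s < p, p < r. Chaining: r ≤ s < p < r, which forces r < r — impossible.

Unsatisfiable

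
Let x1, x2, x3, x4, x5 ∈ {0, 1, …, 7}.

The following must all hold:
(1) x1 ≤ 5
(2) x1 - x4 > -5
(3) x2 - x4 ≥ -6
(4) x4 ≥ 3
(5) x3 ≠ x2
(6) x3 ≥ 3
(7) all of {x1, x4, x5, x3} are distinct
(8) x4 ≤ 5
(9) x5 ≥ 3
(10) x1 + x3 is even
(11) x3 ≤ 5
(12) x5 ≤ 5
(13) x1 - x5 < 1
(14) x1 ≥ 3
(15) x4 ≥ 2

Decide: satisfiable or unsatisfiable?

Constraints 1, 4, 6, 8, 9, 11, 12, and 14 confine each of x1, x4, x5, x3 to the 3 values {3, …, 5}.
Constraint 7 requires all 4 of them to be distinct, but only 3 values are available — impossible by the pigeonhole principle.

Unsatisfiable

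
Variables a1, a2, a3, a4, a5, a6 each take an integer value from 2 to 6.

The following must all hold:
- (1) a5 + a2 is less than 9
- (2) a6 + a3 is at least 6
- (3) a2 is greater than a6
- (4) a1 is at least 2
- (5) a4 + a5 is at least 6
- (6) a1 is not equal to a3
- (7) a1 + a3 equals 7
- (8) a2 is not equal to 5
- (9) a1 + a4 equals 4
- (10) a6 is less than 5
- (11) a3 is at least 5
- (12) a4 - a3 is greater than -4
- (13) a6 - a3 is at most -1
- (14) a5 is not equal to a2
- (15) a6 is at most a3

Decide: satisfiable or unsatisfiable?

Satisfiable

One satisfying assignment is a1 = 2, a2 = 3, a3 = 5, a4 = 2, a5 = 4, a6 = 2.
For the less obvious constraints — constraint 1: a5 + a2 = 7; constraint 2: a6 + a3 = 7; constraint 5: a4 + a5 = 6 — and the others hold by inspection.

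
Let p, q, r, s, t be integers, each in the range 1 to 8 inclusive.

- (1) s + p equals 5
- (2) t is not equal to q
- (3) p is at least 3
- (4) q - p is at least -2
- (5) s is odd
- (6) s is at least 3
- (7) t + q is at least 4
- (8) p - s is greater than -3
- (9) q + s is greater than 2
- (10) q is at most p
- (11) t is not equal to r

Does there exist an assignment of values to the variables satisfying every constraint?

From constraint 6: s ≥ 3. From constraint 3: p ≥ 3. Hence s + p ≥ 6. But constraint 1 requires s + p = 5, and 5 < 6. Contradiction.

Unsatisfiable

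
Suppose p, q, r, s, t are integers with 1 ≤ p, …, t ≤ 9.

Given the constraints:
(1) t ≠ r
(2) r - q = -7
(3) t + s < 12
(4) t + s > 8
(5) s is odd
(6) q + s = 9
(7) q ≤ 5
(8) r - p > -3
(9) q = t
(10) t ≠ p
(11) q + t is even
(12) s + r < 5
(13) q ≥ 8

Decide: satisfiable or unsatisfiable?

From constraint 13: q ≥ 8. From constraint 7: q ≤ 5. But 5 < 8, so no value of q works.

Unsatisfiable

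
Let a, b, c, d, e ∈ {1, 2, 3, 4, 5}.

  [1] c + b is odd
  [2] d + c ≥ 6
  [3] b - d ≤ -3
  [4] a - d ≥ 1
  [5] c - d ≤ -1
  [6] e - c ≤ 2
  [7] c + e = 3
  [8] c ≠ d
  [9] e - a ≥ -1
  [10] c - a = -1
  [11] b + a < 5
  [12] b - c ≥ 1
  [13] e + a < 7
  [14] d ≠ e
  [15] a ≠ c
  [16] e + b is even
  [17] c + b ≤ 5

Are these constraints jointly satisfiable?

Constraints 3, 4, 6, 9, and 12 give c − e ≥ -2, e − a ≥ -1, a − d ≥ 1, d − b ≥ 3, b − c ≥ 1.
Adding all 5 inequalities: the left sides telescope to 0, and the right sides sum to (-2) + (-1) + 1 + 3 + 1 = 2. So 0 ≥ 2, which is false.

Unsatisfiable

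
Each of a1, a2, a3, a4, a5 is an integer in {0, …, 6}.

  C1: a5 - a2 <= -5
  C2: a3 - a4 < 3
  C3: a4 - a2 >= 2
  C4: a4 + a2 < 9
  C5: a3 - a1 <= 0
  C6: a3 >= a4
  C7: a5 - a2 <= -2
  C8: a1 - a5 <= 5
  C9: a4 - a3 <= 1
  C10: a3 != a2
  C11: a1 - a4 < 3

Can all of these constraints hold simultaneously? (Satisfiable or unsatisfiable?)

Unsatisfiable

Constraints 1, 3, 5, 8, and 9 give a2 − a5 ≥ 5, a5 − a1 ≥ -5, a1 − a3 ≥ 0, a3 − a4 ≥ -1, a4 − a2 ≥ 2.
Adding all 5 inequalities: the left sides telescope to 0, and the right sides sum to 5 + (-5) + 0 + (-1) + 2 = 1. So 0 ≥ 1, which is false.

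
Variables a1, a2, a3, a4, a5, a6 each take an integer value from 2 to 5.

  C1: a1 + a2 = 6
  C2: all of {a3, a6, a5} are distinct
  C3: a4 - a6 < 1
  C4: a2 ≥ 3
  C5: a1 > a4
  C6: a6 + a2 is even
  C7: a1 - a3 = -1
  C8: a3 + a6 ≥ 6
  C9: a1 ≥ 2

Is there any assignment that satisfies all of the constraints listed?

The assignment a1 = 3, a2 = 3, a3 = 4, a4 = 2, a5 = 5, a6 = 3 works:
  constraint 1 holds since a1 + a2 = 6.
  constraint 3 holds since a4 - a6 = -1.
  constraint 7 holds since a1 - a3 = -1.
The rest check out directly.

Satisfiable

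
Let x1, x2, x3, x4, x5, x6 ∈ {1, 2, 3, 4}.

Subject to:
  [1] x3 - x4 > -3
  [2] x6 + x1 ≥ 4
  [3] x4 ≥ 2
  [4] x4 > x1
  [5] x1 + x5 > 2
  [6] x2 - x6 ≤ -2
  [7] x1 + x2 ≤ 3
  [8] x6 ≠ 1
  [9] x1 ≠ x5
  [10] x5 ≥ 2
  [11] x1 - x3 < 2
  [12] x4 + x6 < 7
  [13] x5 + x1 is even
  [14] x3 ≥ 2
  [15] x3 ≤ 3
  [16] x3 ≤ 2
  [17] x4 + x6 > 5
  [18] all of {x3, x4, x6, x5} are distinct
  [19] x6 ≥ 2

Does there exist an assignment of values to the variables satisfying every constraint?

Constraints 3, 10, 14, and 19 confine each of x3, x4, x6, x5 to the 3 values {2, …, 4} (the domain already gives each ≤ 4).
Constraint 18 requires all 4 of them to be distinct, but only 3 values are available — impossible by the pigeonhole principle.

Unsatisfiable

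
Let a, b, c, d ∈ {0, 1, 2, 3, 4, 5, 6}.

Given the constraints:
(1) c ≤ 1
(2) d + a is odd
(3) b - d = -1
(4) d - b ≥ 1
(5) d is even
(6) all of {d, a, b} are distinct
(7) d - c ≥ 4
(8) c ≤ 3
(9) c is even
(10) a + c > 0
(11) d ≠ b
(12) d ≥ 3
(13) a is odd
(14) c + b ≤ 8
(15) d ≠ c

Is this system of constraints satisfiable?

Satisfiable

One satisfying assignment is a = 1, b = 5, c = 0, d = 6.
For the less obvious constraints — constraint 3: b - d = -1; constraint 4: d - b = 1; constraint 7: d - c = 6 — and the others hold by inspection.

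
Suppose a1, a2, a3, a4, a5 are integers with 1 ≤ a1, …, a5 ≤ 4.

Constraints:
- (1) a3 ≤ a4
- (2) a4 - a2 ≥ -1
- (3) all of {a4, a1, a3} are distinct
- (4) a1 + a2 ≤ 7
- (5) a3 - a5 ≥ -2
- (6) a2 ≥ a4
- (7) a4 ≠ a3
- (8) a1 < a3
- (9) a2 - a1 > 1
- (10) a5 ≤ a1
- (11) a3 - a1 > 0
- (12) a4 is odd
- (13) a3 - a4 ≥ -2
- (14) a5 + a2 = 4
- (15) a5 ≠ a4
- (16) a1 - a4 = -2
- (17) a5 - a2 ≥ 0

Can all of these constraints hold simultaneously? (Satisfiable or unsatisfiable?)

Constraints 1, 6, 10, 11, and 17 give a5 ≤ a1, a1 < a3, a3 ≤ a4, a4 ≤ a2, a2 ≤ a5. Chaining: a5 ≤ a1 < a3 ≤ a4 ≤ a2 ≤ a5, which forces a5 < a5 — impossible.

Unsatisfiable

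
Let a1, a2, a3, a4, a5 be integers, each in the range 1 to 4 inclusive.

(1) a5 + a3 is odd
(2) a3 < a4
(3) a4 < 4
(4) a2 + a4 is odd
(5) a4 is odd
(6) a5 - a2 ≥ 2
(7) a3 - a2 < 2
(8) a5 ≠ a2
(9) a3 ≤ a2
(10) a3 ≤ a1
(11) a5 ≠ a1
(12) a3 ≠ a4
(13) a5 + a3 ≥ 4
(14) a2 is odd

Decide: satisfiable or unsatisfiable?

Constraint 14 makes a2 odd and constraint 5 makes a4 odd, so a2 + a4 must be even. Constraint 4 says a2 + a4 is odd — contradiction.

Unsatisfiable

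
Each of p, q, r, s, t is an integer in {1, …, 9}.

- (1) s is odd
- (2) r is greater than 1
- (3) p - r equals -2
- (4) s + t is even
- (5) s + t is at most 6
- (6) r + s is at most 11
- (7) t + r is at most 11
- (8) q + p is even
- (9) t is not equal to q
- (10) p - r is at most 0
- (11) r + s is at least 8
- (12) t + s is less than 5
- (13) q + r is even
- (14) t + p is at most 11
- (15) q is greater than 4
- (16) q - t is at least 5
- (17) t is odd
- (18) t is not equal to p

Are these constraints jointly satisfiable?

Satisfiable

Try p = 5, q = 9, r = 7, s = 1, t = 3.
Check constraint 3: p - r = -2; constraint 5: s + t = 4. The remaining constraints are straightforward to verify.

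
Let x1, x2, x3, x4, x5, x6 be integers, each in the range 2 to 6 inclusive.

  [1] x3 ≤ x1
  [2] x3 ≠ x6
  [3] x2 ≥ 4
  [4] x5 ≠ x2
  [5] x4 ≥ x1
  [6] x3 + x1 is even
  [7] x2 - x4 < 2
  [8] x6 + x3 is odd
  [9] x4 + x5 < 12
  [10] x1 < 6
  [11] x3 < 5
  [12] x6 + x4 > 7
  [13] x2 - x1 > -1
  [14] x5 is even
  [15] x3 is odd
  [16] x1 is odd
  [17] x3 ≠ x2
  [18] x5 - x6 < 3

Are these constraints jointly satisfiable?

Satisfiable

Setting (x1, x2, x3, x4, x5, x6) = (5, 5, 3, 5, 4, 4) satisfies everything: constraint 7: x2 - x4 = 0; constraint 9: x4 + x5 = 9; constraint 12: x6 + x4 = 9, and the others follow.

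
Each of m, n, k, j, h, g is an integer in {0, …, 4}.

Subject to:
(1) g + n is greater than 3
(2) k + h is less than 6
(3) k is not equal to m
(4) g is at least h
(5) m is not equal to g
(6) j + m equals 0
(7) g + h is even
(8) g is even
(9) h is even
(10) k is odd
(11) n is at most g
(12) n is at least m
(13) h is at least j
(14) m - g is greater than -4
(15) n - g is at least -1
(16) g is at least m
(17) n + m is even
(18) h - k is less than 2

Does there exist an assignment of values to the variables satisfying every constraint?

One satisfying assignment is m = 0, n = 2, k = 3, j = 0, h = 2, g = 2.
For the less obvious constraints — constraint 1: g + n = 4; constraint 2: k + h = 5 — and the others hold by inspection.

Satisfiable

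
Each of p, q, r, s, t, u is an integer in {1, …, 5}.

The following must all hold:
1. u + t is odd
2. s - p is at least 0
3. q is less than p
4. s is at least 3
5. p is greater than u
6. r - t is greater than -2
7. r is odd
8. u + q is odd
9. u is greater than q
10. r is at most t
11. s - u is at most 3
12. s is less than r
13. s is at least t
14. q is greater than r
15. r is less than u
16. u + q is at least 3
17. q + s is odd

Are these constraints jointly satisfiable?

Constraints 2, 5, 9, 12, and 14 give u < p, p ≤ s, s < r, r < q, q < u. Chaining: u < p ≤ s < r < q < u, which forces u < u — impossible.

Unsatisfiable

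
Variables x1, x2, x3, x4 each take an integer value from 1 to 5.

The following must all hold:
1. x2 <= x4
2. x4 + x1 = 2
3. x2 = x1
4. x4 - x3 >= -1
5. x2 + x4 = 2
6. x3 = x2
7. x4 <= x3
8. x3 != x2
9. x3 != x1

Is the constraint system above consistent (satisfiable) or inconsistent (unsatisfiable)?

Unsatisfiable

From constraints 3 and 6, x3 = x2 = x1, so x3 = x1. But constraint 9 says x3 ≠ x1. Contradiction.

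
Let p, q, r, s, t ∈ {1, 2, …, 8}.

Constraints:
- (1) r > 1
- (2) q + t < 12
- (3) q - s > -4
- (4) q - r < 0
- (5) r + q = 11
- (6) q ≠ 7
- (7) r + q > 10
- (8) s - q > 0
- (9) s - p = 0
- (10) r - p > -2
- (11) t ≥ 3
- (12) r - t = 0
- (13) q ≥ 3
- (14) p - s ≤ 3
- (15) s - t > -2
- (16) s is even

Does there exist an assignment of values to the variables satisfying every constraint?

Take p = 6, q = 5, r = 6, s = 6, t = 6. Then constraint 2: q + t = 11; constraint 3: q - s = -1, and every other listed constraint is also met.

Satisfiable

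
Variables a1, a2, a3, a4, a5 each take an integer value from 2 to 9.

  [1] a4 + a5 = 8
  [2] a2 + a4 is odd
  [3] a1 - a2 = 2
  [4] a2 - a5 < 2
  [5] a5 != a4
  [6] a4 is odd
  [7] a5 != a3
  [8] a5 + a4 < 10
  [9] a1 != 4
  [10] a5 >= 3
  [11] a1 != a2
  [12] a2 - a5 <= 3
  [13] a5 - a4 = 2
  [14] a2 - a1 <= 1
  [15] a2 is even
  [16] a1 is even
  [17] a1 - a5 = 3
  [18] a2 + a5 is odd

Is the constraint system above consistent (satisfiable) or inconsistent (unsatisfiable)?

Satisfiable

Setting (a1, a2, a3, a4, a5) = (8, 6, 9, 3, 5) satisfies everything: constraint 1: a4 + a5 = 8; constraint 3: a1 - a2 = 2; constraint 4: a2 - a5 = 1, and the others follow.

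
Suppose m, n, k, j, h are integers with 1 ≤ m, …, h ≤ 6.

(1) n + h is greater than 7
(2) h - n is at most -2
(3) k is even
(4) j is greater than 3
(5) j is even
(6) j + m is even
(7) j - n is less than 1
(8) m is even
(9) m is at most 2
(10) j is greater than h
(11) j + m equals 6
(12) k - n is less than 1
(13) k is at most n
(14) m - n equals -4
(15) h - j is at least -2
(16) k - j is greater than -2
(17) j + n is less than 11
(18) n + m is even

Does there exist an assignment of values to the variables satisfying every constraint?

Setting (m, n, k, j, h) = (2, 6, 4, 4, 2) satisfies everything: constraint 1: n + h = 8; constraint 2: h - n = -4; constraint 7: j - n = -2, and the others follow.

Satisfiable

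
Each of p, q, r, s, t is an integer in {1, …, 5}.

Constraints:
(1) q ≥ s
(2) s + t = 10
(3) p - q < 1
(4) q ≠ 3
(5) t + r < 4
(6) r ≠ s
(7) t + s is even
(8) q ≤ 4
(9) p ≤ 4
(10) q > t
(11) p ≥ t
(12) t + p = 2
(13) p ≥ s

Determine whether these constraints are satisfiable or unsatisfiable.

From constraints 1 and 8: s ≤ q ≤ 4. From constraints 9 and 11: t ≤ p ≤ 4. Hence s + t ≤ 8. But constraint 2 requires s + t = 10, and 10 > 8. Contradiction.

Unsatisfiable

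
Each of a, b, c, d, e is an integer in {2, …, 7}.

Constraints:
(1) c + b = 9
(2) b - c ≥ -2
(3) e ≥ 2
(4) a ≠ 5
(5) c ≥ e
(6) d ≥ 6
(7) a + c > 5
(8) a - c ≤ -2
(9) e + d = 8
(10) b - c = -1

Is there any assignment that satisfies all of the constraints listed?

Setting (a, b, c, d, e) = (2, 4, 5, 6, 2) satisfies everything: constraint 1: c + b = 9; constraint 2: b - c = -1; constraint 7: a + c = 7, and the others follow.

Satisfiable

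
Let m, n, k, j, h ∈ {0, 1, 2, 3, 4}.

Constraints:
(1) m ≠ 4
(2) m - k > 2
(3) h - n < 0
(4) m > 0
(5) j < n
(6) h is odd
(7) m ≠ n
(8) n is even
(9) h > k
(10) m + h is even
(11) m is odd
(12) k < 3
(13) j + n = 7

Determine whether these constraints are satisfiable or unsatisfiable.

Try m = 3, n = 4, k = 0, j = 3, h = 3.
Check constraint 2: m - k = 3; constraint 3: h - n = -1. The remaining constraints are straightforward to verify.

Satisfiable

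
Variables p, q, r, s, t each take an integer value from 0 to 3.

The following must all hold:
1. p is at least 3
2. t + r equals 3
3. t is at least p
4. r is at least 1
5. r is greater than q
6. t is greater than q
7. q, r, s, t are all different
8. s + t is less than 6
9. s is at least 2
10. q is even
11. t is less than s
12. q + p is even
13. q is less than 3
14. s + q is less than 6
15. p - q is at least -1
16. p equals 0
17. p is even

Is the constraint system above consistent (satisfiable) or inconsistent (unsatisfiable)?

From constraints 1 and 3: t ≥ p ≥ 3. From constraint 4: r ≥ 1. Hence t + r ≥ 4. But constraint 2 requires t + r = 3, and 3 < 4. Contradiction.

Unsatisfiable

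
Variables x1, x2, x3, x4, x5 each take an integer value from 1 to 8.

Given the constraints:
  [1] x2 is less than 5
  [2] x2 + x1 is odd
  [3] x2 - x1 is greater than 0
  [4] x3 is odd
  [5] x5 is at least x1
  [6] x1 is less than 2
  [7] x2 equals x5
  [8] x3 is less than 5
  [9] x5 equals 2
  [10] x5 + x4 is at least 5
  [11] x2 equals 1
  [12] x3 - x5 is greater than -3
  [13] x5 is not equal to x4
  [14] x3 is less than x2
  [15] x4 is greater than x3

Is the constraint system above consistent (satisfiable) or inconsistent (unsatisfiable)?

Constraint 11 fixes x2 = 1 and constraint 9 fixes x5 = 2, but constraint 7 requires x2 = x5. Since 1 ≠ 2, contradiction.

Unsatisfiable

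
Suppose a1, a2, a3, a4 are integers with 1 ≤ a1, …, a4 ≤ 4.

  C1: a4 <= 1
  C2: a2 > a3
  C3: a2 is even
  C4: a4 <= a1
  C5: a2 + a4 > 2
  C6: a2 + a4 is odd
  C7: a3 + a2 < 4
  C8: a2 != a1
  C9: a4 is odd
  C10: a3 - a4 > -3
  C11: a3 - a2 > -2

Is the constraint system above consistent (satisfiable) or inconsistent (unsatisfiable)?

Setting (a1, a2, a3, a4) = (1, 2, 1, 1) satisfies everything: constraint 5: a2 + a4 = 3; constraint 7: a3 + a2 = 3; constraint 10: a3 - a4 = 0, and the others follow.

Satisfiable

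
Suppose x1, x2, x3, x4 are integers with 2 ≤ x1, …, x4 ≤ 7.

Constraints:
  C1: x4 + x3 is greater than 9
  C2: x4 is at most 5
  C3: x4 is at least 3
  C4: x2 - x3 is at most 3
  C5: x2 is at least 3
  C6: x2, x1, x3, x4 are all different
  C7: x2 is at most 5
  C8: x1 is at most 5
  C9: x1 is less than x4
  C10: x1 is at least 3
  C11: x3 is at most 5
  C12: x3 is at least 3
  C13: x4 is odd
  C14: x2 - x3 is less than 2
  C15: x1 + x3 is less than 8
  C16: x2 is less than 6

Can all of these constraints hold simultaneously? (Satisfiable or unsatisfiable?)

Constraints 2, 3, 5, 7, 8, 10, 11, and 12 confine each of x2, x1, x3, x4 to the 3 values {3, …, 5}.
Constraint 6 requires all 4 of them to be distinct, but only 3 values are available — impossible by the pigeonhole principle.

Unsatisfiable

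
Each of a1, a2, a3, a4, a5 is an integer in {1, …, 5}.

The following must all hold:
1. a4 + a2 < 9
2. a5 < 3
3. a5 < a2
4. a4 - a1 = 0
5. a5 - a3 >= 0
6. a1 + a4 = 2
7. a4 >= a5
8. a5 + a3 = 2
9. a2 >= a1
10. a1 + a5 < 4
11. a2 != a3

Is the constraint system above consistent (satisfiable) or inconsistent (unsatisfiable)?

Satisfiable

One satisfying assignment is a1 = 1, a2 = 5, a3 = 1, a4 = 1, a5 = 1.
For the less obvious constraints — constraint 1: a4 + a2 = 6; constraint 4: a4 - a1 = 0; constraint 5: a5 - a3 = 0 — and the others hold by inspection.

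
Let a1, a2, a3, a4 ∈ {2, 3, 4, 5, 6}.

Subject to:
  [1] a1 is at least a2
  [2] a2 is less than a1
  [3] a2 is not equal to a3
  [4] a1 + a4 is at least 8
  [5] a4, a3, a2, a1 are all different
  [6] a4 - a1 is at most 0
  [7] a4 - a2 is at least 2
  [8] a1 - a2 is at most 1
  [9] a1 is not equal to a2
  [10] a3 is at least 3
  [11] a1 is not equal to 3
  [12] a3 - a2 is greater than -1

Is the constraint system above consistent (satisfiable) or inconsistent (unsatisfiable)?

Constraints 6, 7, and 8 give a4 − a2 ≥ 2, a2 − a1 ≥ -1, a1 − a4 ≥ 0.
Adding all 3 inequalities: the left sides telescope to 0, and the right sides sum to 2 + (-1) + 0 = 1. So 0 ≥ 1, which is false.

Unsatisfiable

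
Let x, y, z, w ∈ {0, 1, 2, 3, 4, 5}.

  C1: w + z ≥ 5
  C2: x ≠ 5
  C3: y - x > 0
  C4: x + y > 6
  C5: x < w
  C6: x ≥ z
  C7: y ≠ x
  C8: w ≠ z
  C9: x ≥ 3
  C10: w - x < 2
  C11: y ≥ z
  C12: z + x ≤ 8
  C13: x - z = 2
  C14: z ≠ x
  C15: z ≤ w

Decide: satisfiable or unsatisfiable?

Satisfiable

The assignment x = 4, y = 5, z = 2, w = 5 works:
  constraint 1 holds since w + z = 7.
  constraint 3 holds since y - x = 1.
  constraint 4 holds since x + y = 9.
The rest check out directly.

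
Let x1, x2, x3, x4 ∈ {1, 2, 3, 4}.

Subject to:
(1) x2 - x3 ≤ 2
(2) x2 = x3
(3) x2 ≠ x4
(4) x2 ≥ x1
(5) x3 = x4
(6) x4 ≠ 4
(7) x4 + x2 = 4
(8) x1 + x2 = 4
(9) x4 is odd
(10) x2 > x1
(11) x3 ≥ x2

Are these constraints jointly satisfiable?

Unsatisfiable

From constraints 2 and 5, x2 = x3 = x4, so x2 = x4. But constraint 3 says x2 ≠ x4. Contradiction.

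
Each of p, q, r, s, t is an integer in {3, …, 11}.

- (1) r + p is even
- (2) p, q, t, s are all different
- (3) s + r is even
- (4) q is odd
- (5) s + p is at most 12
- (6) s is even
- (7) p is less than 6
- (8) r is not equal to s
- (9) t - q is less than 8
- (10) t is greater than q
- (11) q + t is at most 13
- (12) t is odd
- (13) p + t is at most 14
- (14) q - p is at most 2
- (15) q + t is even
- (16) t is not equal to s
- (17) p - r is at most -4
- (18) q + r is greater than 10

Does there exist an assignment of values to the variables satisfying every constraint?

The assignment p = 4, q = 3, r = 10, s = 6, t = 9 works:
  constraint 5 holds since s + p = 10.
  constraint 9 holds since t - q = 6.
The rest check out directly.

Satisfiable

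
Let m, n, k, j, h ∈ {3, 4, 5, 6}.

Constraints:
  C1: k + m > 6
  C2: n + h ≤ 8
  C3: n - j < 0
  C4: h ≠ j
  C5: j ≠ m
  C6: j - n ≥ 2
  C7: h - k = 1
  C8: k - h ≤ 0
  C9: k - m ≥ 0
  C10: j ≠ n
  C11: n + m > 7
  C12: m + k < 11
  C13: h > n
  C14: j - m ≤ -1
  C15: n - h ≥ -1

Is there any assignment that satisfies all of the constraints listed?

Unsatisfiable

Constraints 6, 8, 9, 14, and 15 give m − j ≥ 1, j − n ≥ 2, n − h ≥ -1, h − k ≥ 0, k − m ≥ 0.
Adding all 5 inequalities: the left sides telescope to 0, and the right sides sum to 1 + 2 + (-1) + 0 + 0 = 2. So 0 ≥ 2, which is false.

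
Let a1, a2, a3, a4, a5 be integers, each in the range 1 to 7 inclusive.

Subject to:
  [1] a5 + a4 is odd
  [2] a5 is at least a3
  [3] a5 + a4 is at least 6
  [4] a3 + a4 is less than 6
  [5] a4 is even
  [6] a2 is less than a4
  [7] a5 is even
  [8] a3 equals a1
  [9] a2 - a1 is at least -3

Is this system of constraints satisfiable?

Constraint 7 makes a5 even and constraint 5 makes a4 even, so a5 + a4 must be even. Constraint 1 says a5 + a4 is odd — contradiction.

Unsatisfiable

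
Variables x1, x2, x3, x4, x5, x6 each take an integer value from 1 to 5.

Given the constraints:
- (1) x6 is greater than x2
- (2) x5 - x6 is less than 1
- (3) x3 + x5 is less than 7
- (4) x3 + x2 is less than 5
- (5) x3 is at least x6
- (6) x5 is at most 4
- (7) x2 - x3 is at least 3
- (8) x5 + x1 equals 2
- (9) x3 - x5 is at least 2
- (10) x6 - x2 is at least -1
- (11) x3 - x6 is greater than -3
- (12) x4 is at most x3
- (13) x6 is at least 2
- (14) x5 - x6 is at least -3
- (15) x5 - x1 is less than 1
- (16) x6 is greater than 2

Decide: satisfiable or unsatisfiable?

Unsatisfiable

Constraints 7, 9, 10, and 14 give x5 − x6 ≥ -3, x6 − x2 ≥ -1, x2 − x3 ≥ 3, x3 − x5 ≥ 2.
Adding all 4 inequalities: the left sides telescope to 0, and the right sides sum to (-3) + (-1) + 3 + 2 = 1. So 0 ≥ 1, which is false.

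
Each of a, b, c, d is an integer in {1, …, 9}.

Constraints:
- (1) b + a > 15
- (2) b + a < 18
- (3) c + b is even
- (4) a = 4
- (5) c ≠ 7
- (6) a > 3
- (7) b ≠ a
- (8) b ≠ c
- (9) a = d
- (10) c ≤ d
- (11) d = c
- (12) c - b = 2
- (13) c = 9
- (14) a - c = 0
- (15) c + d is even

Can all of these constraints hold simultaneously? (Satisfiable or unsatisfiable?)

Unsatisfiable

Constraint 4 fixes a = 4 and constraint 13 fixes c = 9. Constraints 9 and 11 give a = d = c, so a = c. But 4 ≠ 9 — contradiction.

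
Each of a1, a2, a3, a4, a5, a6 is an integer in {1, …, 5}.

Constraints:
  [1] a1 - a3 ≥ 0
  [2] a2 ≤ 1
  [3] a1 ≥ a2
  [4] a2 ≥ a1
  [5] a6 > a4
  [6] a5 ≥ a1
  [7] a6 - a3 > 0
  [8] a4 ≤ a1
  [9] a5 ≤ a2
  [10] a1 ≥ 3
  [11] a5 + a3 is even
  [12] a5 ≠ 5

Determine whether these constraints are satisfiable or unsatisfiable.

Unsatisfiable

From constraints 6 and 10: a5 ≥ a1 and a1 ≥ 3, so a5 ≥ 3. From constraints 2 and 9: a5 ≤ a2 and a2 ≤ 1, so a5 ≤ 1. But 1 < 3, so no value of a5 works.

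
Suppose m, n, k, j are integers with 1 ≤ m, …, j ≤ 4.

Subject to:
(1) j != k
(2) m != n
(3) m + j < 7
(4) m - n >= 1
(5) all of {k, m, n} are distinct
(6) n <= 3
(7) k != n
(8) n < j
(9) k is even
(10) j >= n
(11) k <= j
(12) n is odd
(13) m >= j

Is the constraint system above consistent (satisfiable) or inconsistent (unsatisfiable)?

Take m = 3, n = 1, k = 2, j = 3. Then constraint 3: m + j = 6; constraint 4: m - n = 2; constraint 5: values 2, 3, 1 are distinct, and every other listed constraint is also met.

Satisfiable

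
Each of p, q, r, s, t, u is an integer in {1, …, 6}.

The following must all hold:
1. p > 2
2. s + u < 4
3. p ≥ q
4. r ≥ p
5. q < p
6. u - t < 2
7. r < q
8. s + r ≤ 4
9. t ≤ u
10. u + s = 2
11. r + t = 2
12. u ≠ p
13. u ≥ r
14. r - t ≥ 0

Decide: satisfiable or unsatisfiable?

Constraints 4, 5, and 7 give r < q, q < p, p ≤ r. Chaining: r < q < p ≤ r, which forces r < r — impossible.

Unsatisfiable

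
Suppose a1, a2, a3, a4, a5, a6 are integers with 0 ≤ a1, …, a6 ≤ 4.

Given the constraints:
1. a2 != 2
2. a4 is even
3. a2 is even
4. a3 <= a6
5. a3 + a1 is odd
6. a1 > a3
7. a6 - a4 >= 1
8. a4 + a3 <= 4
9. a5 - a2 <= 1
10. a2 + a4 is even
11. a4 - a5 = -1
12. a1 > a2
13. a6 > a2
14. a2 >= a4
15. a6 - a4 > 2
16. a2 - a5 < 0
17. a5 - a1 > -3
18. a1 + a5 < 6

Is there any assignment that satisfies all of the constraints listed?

The assignment a1 = 2, a2 = 0, a3 = 1, a4 = 0, a5 = 1, a6 = 4 works:
  constraint 7 holds since a6 - a4 = 4.
  constraint 8 holds since a4 + a3 = 1.
The rest check out directly.

Satisfiable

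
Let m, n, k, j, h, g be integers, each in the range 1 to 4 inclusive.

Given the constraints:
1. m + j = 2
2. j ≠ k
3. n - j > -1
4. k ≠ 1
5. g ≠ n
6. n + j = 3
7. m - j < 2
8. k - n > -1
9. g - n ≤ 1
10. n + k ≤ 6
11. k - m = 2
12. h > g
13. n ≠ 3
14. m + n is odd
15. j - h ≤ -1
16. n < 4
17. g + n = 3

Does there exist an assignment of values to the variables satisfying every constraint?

Satisfiable

The assignment m = 1, n = 2, k = 3, j = 1, h = 4, g = 1 works:
  constraint 1 holds since m + j = 2.
  constraint 3 holds since n - j = 1.
The rest check out directly.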